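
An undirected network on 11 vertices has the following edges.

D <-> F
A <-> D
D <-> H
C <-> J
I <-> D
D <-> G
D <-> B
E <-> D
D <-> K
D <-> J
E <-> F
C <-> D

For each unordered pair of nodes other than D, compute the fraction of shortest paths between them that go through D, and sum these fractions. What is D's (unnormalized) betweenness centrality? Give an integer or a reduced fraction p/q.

Pairs whose geodesics pass through D — G–J: 1; G–H: 1; G–E: 1; G–B: 1; G–K: 1; G–I: 1; G–F: 1; G–C: 1; G–A: 1; J–H: 1; J–E: 1; J–B: 1; J–K: 1; J–I: 1 … (+29 more pairs).
All other pairs contribute 0.
Summing the contributions gives betweenness(D) = 43.

43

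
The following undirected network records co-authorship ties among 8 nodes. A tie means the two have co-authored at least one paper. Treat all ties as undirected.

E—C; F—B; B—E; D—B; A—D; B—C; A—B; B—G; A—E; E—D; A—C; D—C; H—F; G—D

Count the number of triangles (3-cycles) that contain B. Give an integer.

7

B's neighbors: A, C, D, E, F, and G.
Neighbor pairs that are themselves tied: B–A–C; B–A–D; B–A–E; B–C–D; B–C–E; B–D–E; B–D–G. Each forms one triangle with B, for 7 in total.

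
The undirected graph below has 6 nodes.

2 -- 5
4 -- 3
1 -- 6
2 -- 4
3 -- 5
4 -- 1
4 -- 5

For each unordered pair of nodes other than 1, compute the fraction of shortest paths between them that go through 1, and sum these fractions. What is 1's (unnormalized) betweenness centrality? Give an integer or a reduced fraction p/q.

4

Pairs whose geodesics pass through 1 — 5–6: 1; 3–6: 1; 4–6: 1; 2–6: 1.
All other pairs contribute 0.
Summing the contributions gives betweenness(1) = 4.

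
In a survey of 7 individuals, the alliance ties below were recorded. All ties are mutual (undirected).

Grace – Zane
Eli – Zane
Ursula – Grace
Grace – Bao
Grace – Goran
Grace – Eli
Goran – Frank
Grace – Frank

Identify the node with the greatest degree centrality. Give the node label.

Grace

Degrees — Bao:1, Eli:2, Frank:2, Goran:2, Grace:6, Ursula:1, Zane:2.
The maximum is 6, attained only by Grace.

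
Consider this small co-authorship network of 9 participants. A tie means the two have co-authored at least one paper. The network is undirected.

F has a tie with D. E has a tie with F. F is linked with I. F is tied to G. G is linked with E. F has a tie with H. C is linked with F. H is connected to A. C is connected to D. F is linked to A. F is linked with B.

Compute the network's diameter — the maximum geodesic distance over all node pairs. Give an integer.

Eccentricity of each node (its greatest distance to any other): A:2, B:2, C:2, D:2, E:2, F:1, G:2, H:2, I:2.
The maximum eccentricity is 2, realized for instance by the pair B–I via B – F – I. So the diameter is 2.

2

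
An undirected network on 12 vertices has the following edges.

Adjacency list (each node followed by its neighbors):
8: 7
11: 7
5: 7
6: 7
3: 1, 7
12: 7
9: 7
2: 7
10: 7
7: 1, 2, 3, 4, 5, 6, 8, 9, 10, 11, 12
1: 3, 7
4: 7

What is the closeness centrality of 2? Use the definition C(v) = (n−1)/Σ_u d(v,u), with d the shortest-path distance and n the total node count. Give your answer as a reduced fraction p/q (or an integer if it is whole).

Distances from 2: 1:2, 3:2, 4:2, 5:2, 6:2, 7:1, 8:2, 9:2, 10:2, 11:2, 12:2. Sum = 21.
n = 12, so closeness = 11/21.

11/21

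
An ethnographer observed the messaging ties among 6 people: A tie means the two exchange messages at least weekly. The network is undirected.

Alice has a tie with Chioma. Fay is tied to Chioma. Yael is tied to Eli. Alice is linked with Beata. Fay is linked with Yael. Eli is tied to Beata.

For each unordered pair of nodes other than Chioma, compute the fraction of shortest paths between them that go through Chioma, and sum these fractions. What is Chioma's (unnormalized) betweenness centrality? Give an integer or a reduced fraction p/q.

2

Pairs whose geodesics pass through Chioma — Beata–Fay: 1/2; Alice–Fay: 1; Alice–Yael: 1/2.
All other pairs contribute 0.
Summing the contributions gives betweenness(Chioma) = 2.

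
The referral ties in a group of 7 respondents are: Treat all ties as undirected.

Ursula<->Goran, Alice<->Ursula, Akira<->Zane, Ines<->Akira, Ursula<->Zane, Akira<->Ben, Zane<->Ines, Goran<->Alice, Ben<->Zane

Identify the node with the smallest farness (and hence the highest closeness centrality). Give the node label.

Zane

Farness (sum of distances to all others) for each node — Akira:11, Alice:13, Ben:12, Goran:13, Ines:12, Ursula:9, Zane:8.
The smallest farness is 8, for Zane, so Zane has the highest closeness.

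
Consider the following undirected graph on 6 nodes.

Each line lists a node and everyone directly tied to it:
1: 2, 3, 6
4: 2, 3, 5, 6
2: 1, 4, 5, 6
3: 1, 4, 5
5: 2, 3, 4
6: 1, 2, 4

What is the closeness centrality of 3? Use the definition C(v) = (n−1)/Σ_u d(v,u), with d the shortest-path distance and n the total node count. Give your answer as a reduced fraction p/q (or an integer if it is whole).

5/7

Distances from 3: 1:1, 2:2, 4:1, 5:1, 6:2. Sum = 7.
n = 6, so closeness = 5/7.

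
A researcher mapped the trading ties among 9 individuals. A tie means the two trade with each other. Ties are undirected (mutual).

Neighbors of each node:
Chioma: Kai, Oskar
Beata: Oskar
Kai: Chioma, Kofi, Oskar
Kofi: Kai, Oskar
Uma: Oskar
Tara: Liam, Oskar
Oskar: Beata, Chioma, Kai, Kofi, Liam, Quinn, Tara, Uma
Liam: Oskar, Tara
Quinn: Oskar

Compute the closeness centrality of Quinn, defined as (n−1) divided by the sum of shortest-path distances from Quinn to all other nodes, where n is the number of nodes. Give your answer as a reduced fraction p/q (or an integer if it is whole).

Distances from Quinn: Beata:2, Chioma:2, Kai:2, Kofi:2, Liam:2, Oskar:1, Tara:2, Uma:2. Sum = 15.
n = 9, so closeness = 8/15.

8/15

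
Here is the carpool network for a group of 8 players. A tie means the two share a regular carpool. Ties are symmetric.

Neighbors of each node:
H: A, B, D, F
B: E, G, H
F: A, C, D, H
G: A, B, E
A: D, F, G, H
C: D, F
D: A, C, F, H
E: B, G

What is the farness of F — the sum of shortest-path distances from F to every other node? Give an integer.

Distances from F: A:1, B:2, C:1, D:1, E:3, G:2, H:1.
Sum = 1 + 2 + 1 + 1 + 3 + 2 + 1 = 11.

11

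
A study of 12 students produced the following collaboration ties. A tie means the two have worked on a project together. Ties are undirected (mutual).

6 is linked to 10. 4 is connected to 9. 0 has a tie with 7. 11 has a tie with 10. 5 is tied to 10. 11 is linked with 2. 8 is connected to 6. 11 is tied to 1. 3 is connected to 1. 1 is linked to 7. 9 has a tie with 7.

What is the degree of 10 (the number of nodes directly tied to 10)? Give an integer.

10 is directly tied to 5, 6, and 11. That is 3 neighbors, so the degree of 10 is 3.

3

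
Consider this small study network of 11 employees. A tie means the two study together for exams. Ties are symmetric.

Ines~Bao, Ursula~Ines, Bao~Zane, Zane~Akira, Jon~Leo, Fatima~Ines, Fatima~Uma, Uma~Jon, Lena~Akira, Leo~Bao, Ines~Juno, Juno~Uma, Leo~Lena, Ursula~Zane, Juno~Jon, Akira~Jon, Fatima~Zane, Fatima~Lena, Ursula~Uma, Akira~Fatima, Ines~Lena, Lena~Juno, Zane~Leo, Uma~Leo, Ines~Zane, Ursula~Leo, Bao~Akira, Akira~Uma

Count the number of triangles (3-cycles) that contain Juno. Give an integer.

2

Juno's neighbors: Ines, Jon, Lena, and Uma.
Neighbor pairs that are themselves tied: Juno–Ines–Lena; Juno–Jon–Uma. Each forms one triangle with Juno, for 2 in total.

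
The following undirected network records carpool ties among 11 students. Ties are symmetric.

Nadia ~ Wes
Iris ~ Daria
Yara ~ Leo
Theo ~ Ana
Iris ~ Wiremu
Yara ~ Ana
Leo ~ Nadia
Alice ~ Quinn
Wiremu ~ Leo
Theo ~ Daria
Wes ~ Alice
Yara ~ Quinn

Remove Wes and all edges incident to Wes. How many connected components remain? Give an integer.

1

Wes's neighbors (Alice and Nadia) remain reachable from one another through other ties, so the rest of the network stays in one piece.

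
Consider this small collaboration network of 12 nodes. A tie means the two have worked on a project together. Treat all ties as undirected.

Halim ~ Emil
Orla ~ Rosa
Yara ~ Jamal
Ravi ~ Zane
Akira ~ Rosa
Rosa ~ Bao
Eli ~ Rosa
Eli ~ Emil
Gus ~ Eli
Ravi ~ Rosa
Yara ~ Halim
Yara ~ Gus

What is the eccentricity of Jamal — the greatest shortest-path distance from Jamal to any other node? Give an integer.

6

Distances from Jamal: Akira:5, Bao:5, Eli:3, Emil:3, Gus:2, Halim:2, Orla:5, Ravi:5, Rosa:4, Yara:1, Zane:6.
The largest is 6 (to Zane), so the eccentricity of Jamal is 6.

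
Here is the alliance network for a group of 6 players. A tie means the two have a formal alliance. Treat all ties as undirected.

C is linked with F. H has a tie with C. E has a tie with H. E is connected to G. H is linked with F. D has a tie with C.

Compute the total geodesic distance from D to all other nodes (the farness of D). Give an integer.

Distances from D: C:1, E:3, F:2, G:4, H:2.
Sum = 1 + 3 + 2 + 4 + 2 = 12.

12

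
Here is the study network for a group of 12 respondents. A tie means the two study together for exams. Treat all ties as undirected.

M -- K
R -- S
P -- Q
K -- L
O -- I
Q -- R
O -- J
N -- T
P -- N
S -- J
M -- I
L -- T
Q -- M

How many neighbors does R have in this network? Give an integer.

R is directly tied to Q and S. That is 2 neighbors, so the degree of R is 2.

2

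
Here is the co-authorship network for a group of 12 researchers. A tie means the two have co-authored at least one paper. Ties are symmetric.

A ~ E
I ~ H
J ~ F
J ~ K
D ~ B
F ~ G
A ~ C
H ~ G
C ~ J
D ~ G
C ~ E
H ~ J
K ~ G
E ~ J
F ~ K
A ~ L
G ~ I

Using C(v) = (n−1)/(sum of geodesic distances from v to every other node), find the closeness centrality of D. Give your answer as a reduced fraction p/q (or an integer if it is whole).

Distances from D: A:5, B:1, C:4, E:4, F:2, G:1, H:2, I:2, J:3, K:2, L:6. Sum = 32.
n = 12, so closeness = 11/32.

11/32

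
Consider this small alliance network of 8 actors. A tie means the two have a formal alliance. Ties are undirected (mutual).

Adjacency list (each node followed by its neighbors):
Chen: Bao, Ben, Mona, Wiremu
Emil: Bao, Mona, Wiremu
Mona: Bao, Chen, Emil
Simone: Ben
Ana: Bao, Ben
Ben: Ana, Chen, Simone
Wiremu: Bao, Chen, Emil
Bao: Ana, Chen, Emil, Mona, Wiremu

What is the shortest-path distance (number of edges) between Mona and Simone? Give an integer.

One shortest route is Mona – Chen – Ben – Simone, which uses 3 edges, and at distance 2 from Mona we only reach {Ana, Ben, Wiremu}, which does not include Simone. So d(Mona,Simone) = 3.

3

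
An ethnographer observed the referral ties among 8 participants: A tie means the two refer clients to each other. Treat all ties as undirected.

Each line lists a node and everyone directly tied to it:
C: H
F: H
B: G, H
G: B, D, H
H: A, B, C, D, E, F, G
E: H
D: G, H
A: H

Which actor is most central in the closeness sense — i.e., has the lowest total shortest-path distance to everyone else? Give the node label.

Farness (sum of distances to all others) for each node — A:13, B:12, C:13, D:12, E:13, F:13, G:11, H:7.
The smallest farness is 7, for H, so H has the highest closeness.

H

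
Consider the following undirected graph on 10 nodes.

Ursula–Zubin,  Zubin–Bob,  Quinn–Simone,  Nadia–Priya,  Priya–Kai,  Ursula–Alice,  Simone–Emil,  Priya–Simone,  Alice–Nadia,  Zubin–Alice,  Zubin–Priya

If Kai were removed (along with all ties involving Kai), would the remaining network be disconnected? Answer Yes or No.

Even without Kai, every remaining node can still reach every other (the residual graph is connected), so Kai is not a cut vertex.

No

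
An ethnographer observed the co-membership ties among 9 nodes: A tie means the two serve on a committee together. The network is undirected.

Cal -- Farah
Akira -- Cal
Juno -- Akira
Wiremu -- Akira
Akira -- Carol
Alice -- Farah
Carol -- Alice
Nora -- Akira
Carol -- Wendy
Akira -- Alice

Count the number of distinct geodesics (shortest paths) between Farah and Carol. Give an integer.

1

The shortest distance is 2, and the only length-2 path is Farah–Alice–Carol. So there is exactly 1 shortest path.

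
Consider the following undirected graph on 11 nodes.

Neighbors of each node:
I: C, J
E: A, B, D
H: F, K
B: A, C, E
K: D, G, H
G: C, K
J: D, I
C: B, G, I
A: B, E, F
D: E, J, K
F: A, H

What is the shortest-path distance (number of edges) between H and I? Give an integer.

One shortest route is H – K – G – C – I, which uses 4 edges, and at distance 3 from H we only reach {B, C, E, J}, which does not include I. So d(H,I) = 4.

4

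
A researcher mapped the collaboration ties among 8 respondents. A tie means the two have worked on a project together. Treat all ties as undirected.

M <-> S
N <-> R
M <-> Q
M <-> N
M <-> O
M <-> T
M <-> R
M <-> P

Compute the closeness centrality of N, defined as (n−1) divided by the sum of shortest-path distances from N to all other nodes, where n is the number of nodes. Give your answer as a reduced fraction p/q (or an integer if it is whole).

7/12

Distances from N: M:1, O:2, P:2, Q:2, R:1, S:2, T:2. Sum = 12.
n = 8, so closeness = 7/12.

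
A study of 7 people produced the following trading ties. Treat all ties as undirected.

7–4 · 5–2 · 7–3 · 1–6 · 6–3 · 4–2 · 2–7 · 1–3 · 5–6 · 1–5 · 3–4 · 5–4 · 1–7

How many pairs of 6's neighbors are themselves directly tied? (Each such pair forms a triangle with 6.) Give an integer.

6's neighbors: 1, 3, and 5.
Neighbor pairs that are themselves tied: 6–1–3; 6–1–5. Each forms one triangle with 6, for 2 in total.

2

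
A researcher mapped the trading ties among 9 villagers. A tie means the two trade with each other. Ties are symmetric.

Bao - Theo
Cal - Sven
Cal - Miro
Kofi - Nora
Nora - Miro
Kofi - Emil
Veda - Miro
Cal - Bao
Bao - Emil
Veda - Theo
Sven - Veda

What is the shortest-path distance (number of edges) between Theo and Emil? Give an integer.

One shortest route is Theo – Bao – Emil, which uses 2 edges, and Theo and Emil are not directly tied, so nothing shorter exists. So d(Theo,Emil) = 2.

2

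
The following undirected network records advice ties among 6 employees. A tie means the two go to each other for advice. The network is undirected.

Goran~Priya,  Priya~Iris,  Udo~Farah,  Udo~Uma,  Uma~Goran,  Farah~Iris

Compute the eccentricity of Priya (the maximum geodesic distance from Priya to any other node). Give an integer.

3

Distances from Priya: Farah:2, Goran:1, Iris:1, Udo:3, Uma:2.
The largest is 3 (to Udo), so the eccentricity of Priya is 3.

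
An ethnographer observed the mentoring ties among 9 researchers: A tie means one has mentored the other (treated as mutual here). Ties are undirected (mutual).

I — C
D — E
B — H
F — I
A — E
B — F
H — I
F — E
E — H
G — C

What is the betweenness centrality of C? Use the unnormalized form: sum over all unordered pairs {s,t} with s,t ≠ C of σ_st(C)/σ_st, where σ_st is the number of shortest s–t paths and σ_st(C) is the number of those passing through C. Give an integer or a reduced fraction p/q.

7

Pairs whose geodesics pass through C — E–G: 2/2; B–G: 2/2; H–G: 1; F–G: 1; A–G: 2/2; I–G: 1; D–G: 2/2.
All other pairs contribute 0.
Summing the contributions gives betweenness(C) = 7.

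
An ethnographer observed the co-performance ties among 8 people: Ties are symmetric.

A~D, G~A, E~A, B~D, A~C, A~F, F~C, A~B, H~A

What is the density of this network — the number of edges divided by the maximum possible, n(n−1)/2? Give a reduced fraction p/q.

9/28

There are 9 edges and 8 nodes, so the maximum possible is C(8,2) = 28.
Density = 9/28.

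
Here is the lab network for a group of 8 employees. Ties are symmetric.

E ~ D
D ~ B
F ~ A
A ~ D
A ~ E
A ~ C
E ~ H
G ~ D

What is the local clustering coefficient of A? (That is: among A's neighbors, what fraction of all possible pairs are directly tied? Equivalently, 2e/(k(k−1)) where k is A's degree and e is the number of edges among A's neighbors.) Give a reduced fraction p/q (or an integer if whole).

1/6

A's neighbors: C, D, E, and F (k = 4).
Possible neighbor pairs: C(4,2) = 6. Edges among them: D–E → e = 1.
Clustering(A) = 1/6.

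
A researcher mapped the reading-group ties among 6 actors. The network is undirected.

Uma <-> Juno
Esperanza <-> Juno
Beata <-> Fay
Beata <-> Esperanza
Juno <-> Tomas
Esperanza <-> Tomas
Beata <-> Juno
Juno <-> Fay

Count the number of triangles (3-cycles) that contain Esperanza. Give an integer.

Esperanza's neighbors: Beata, Juno, and Tomas.
Neighbor pairs that are themselves tied: Esperanza–Beata–Juno; Esperanza–Juno–Tomas. Each forms one triangle with Esperanza, for 2 in total.

2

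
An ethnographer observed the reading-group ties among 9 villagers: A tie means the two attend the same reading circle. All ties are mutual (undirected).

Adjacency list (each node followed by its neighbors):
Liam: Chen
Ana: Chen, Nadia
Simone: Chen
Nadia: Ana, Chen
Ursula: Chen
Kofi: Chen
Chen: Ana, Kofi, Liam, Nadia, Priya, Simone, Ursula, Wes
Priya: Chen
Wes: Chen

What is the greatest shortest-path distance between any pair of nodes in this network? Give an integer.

Eccentricity of each node (its greatest distance to any other): Ana:2, Chen:1, Kofi:2, Liam:2, Nadia:2, Priya:2, Simone:2, Ursula:2, Wes:2.
The maximum eccentricity is 2, realized for instance by the pair Ana–Simone via Ana – Chen – Simone. So the diameter is 2.

2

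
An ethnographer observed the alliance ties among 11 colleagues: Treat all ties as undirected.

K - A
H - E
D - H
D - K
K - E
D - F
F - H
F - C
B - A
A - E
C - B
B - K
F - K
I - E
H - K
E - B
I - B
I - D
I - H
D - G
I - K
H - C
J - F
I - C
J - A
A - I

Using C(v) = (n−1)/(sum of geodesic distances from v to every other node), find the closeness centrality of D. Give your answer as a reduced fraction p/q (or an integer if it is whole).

2/3

Distances from D: A:2, B:2, C:2, E:2, F:1, G:1, H:1, I:1, J:2, K:1. Sum = 15.
n = 11, so closeness = 10/15 = 2/3.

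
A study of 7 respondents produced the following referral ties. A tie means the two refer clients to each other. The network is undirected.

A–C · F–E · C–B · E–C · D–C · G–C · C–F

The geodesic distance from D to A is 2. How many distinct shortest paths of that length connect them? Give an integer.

The shortest distance is 2, and the only length-2 path is D–C–A. So there is exactly 1 shortest path.

1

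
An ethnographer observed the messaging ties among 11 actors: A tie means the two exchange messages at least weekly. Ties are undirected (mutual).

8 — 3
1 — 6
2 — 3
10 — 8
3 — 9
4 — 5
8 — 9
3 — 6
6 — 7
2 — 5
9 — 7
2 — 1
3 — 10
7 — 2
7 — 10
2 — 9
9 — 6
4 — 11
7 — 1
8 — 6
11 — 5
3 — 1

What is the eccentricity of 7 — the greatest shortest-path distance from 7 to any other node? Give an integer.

3

Distances from 7: 1:1, 2:1, 3:2, 4:3, 5:2, 6:1, 8:2, 9:1, 10:1, 11:3.
The largest is 3 (to 11 and 4), so the eccentricity of 7 is 3.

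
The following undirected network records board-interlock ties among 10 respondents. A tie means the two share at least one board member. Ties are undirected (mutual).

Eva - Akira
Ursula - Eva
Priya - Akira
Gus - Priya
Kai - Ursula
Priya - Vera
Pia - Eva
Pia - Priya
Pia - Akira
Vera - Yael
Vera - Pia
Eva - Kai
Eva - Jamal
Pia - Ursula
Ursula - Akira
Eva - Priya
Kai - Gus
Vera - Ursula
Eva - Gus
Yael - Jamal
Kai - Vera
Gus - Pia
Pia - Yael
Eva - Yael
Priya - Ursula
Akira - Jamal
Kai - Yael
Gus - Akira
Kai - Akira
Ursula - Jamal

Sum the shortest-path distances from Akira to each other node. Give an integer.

Distances from Akira: Eva:1, Gus:1, Jamal:1, Kai:1, Pia:1, Priya:1, Ursula:1, Vera:2, Yael:2.
Sum = 1 + 1 + 1 + 1 + 1 + 1 + 1 + 2 + 2 = 11.

11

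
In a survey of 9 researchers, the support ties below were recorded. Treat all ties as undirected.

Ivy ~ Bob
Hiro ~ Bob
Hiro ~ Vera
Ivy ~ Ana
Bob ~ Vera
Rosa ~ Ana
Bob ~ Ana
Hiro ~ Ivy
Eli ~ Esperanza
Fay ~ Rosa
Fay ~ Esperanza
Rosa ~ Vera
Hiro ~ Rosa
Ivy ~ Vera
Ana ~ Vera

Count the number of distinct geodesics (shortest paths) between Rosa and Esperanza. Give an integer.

1

The shortest distance is 2, and the only length-2 path is Rosa–Fay–Esperanza. So there is exactly 1 shortest path.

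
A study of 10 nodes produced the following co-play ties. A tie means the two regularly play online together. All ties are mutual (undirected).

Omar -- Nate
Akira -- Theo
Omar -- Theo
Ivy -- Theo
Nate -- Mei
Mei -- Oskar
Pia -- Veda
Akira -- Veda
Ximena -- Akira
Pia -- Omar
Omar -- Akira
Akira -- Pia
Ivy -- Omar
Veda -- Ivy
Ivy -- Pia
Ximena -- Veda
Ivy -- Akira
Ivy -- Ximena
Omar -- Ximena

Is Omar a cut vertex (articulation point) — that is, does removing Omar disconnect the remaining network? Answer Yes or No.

Removing Omar leaves {Mei, Nate, and Oskar} with no path to {Akira, Ivy, Pia, Theo, Veda, and Ximena}, so the network splits into 2 components. Omar is a cut vertex.

Yes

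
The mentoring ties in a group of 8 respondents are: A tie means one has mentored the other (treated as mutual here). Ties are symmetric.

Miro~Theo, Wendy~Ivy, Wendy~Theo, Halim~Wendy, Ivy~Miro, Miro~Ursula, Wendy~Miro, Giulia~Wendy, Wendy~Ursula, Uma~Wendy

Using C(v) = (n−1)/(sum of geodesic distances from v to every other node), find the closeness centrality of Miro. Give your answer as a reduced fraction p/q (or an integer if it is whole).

Distances from Miro: Giulia:2, Halim:2, Ivy:1, Theo:1, Uma:2, Ursula:1, Wendy:1. Sum = 10.
n = 8, so closeness = 7/10.

7/10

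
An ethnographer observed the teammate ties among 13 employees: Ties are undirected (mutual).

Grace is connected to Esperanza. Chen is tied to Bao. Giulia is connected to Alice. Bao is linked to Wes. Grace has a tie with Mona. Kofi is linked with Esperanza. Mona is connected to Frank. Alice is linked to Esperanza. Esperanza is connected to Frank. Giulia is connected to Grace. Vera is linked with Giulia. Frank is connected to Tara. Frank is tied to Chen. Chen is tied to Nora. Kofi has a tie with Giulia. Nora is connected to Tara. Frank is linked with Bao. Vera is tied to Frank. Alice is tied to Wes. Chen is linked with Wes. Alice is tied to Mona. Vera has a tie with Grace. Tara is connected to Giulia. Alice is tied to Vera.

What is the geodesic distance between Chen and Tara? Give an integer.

2

One shortest route is Chen – Frank – Tara, which uses 2 edges, and Chen and Tara are not directly tied, so nothing shorter exists. So d(Chen,Tara) = 2.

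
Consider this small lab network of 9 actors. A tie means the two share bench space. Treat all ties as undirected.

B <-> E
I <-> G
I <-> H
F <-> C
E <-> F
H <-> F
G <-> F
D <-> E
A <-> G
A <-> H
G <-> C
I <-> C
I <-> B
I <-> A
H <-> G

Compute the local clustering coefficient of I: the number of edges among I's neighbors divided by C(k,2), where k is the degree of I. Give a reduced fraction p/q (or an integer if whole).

I's neighbors: A, B, C, G, and H (k = 5).
Possible neighbor pairs: C(5,2) = 10. Edges among them: A–G, A–H, C–G, G–H → e = 4.
Clustering(I) = 4/10 = 2/5.

2/5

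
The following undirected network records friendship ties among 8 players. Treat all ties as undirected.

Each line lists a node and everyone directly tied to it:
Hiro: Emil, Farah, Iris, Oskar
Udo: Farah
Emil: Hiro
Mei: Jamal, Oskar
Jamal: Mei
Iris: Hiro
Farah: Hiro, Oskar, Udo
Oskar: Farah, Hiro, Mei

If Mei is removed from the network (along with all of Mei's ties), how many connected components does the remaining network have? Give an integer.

Without Mei, the remaining ties split the others into: {Emil, Farah, Hiro, Iris, Oskar, Udo}; {Jamal}.
That's 2 separate components.

2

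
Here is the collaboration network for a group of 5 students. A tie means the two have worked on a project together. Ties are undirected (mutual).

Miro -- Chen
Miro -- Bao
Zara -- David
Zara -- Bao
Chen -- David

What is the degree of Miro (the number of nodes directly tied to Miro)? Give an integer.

2

Miro is directly tied to Bao and Chen. That is 2 neighbors, so the degree of Miro is 2.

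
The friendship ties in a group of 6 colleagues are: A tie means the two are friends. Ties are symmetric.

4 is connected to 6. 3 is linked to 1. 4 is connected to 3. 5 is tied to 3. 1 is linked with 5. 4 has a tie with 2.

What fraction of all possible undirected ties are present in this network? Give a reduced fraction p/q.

2/5

There are 6 edges and 6 nodes, so the maximum possible is C(6,2) = 15.
Density = 6/15 = 2/5.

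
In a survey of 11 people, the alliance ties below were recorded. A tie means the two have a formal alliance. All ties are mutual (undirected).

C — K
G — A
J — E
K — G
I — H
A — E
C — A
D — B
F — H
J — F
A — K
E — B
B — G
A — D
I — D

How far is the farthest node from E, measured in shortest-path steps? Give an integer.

3

Distances from E: A:1, B:1, C:2, D:2, F:2, G:2, H:3, I:3, J:1, K:2.
The largest is 3 (to H and I), so the eccentricity of E is 3.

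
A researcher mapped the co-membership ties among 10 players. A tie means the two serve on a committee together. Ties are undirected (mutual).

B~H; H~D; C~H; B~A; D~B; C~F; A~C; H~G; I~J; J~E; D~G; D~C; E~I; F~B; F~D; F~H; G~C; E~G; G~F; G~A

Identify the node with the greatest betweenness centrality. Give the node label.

Unnormalized betweenness of each node: A:5/4, B:1, C:1, D:5/4, E:14, F:5/4, G:19, H:5/4, I:0, J:0.
G has the largest value, 19, making it the main broker — the node through which the most shortest paths run.

G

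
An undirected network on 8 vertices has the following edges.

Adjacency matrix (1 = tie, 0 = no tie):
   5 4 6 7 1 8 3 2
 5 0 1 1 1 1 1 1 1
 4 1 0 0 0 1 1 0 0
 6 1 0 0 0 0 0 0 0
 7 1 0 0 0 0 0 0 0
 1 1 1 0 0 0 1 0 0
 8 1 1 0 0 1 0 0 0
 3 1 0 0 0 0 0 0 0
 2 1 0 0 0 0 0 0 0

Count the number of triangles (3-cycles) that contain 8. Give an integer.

8's neighbors: 1, 4, and 5.
Neighbor pairs that are themselves tied: 8–1–4; 8–1–5; 8–4–5. Each forms one triangle with 8, for 3 in total.

3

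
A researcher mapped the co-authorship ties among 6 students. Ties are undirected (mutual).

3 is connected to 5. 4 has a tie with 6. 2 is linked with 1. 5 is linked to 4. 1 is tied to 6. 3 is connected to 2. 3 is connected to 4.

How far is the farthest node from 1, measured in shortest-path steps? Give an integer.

3

Distances from 1: 2:1, 3:2, 4:2, 5:3, 6:1.
The largest is 3 (to 5), so the eccentricity of 1 is 3.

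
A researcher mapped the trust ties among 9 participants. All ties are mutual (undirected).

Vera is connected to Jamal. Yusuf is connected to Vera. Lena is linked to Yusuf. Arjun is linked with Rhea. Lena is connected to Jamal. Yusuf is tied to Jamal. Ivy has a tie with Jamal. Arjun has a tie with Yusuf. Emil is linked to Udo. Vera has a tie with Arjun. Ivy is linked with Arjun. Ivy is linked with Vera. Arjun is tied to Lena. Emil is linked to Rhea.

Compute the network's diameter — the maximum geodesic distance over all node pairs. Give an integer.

5

Eccentricity of each node (its greatest distance to any other): Arjun:3, Emil:4, Ivy:4, Jamal:5, Lena:4, Rhea:3, Udo:5, Vera:4, Yusuf:4.
The maximum eccentricity is 5, realized for instance by the pair Udo–Jamal via Udo – Emil – Rhea – Arjun – Ivy – Jamal. So the diameter is 5.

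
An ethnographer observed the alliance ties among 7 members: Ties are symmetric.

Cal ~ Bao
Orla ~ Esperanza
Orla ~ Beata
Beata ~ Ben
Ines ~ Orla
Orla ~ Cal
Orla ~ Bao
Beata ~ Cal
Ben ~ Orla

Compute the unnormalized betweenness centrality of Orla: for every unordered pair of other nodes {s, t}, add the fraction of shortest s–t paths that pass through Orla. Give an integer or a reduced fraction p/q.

11

Pairs whose geodesics pass through Orla — Cal–Esperanza: 1; Cal–Ines: 1; Cal–Ben: 1/2; Esperanza–Beata: 1; Esperanza–Bao: 1; Esperanza–Ines: 1; Esperanza–Ben: 1; Beata–Bao: 1/2; Beata–Ines: 1; Bao–Ines: 1; Bao–Ben: 1; Ines–Ben: 1.
All other pairs contribute 0.
Summing the contributions gives betweenness(Orla) = 11.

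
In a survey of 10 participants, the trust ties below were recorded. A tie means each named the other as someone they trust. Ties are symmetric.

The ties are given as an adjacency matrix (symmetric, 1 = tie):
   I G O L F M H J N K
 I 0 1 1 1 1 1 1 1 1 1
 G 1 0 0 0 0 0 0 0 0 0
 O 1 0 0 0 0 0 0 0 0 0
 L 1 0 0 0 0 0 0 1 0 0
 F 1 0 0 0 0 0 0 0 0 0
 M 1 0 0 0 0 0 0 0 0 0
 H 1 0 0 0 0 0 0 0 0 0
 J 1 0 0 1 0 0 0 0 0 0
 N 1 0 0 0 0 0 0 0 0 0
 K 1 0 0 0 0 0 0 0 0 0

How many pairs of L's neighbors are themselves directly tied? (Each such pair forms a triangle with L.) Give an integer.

1

L's neighbors: I and J.
Neighbor pairs that are themselves tied: L–I–J. Each forms one triangle with L, for 1 in total.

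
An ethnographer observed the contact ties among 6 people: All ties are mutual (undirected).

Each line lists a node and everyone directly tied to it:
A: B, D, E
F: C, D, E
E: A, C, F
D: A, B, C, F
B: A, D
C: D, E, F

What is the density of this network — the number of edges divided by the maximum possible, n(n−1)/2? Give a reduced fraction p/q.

3/5

There are 9 edges and 6 nodes, so the maximum possible is C(6,2) = 15.
Density = 9/15 = 3/5.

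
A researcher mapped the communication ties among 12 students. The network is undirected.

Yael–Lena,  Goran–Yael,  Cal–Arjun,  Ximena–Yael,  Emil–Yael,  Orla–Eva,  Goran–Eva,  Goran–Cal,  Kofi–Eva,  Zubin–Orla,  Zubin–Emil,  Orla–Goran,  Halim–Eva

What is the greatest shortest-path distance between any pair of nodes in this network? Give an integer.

Eccentricity of each node (its greatest distance to any other): Arjun:4, Cal:3, Emil:4, Eva:3, Goran:2, Halim:4, Kofi:4, Lena:4, Orla:3, Ximena:4, Yael:3, Zubin:4.
The maximum eccentricity is 4, realized for instance by the pair Emil–Halim via Emil – Zubin – Orla – Eva – Halim. So the diameter is 4.

4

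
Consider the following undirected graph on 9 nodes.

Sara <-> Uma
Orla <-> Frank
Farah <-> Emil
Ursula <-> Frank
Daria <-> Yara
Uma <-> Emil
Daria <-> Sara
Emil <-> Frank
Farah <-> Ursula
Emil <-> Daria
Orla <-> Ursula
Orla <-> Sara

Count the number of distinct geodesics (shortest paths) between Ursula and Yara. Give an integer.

The shortest distance is 4. The length-4 paths are: Ursula–Orla–Sara–Daria–Yara; Ursula–Frank–Emil–Daria–Yara; Ursula–Farah–Emil–Daria–Yara.
That gives 3 distinct shortest paths.

3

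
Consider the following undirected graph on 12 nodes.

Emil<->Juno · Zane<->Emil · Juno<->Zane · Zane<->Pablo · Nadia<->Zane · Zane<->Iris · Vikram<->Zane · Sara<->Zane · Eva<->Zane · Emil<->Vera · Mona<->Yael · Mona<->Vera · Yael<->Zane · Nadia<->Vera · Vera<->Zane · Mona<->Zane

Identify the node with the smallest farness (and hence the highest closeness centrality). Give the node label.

Zane

Farness (sum of distances to all others) for each node — Emil:19, Eva:21, Iris:21, Juno:20, Mona:19, Nadia:20, Pablo:21, Sara:21, Vera:18, Vikram:21, Yael:20, Zane:11.
The smallest farness is 11, for Zane, so Zane has the highest closeness.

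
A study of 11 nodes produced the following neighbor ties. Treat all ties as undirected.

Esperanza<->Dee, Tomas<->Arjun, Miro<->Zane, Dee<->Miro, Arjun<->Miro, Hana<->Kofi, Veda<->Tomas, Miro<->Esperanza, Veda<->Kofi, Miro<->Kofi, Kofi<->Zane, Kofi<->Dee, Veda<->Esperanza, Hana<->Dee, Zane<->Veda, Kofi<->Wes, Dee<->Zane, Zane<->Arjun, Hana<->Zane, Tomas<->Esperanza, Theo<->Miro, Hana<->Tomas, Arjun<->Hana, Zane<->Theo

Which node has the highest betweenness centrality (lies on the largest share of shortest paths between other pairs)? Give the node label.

Unnormalized betweenness of each node: Arjun:89/60, Dee:7/4, Esperanza:28/15, Hana:91/30, Kofi:41/4, Miro:59/10, Theo:0, Tomas:11/6, Veda:38/15, Wes:0, Zane:147/20.
Kofi has the largest value, 41/4, making it the main broker — the node through which the most shortest paths run.

Kofi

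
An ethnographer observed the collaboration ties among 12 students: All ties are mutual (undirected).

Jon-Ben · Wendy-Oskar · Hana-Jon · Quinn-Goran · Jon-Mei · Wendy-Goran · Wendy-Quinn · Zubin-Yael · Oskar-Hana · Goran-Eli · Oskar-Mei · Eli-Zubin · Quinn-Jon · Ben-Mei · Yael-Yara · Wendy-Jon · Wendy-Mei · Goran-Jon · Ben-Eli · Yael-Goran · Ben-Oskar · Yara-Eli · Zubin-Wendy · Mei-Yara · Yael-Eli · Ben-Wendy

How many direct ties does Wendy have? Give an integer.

Wendy is directly tied to Ben, Goran, Jon, Mei, Oskar, Quinn, and Zubin. That is 7 neighbors, so the degree of Wendy is 7.

7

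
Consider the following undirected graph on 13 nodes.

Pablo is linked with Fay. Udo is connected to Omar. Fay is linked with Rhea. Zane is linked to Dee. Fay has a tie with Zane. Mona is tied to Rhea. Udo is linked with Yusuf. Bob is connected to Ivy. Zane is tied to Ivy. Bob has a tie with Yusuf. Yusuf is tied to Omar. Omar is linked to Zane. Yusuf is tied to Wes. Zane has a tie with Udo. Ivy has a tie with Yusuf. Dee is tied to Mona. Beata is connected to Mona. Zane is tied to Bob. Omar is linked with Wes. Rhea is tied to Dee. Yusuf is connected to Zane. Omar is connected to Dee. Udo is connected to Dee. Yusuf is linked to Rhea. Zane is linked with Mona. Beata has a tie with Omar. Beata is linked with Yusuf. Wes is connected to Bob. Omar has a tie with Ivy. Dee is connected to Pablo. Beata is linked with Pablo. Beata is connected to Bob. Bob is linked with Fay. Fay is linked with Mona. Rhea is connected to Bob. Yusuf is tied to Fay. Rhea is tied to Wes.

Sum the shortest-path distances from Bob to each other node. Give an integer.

Distances from Bob: Beata:1, Dee:2, Fay:1, Ivy:1, Mona:2, Omar:2, Pablo:2, Rhea:1, Udo:2, Wes:1, Yusuf:1, Zane:1.
Sum = 1 + 2 + 1 + 1 + 2 + 2 + 2 + 1 + 2 + 1 + 1 + 1 = 17.

17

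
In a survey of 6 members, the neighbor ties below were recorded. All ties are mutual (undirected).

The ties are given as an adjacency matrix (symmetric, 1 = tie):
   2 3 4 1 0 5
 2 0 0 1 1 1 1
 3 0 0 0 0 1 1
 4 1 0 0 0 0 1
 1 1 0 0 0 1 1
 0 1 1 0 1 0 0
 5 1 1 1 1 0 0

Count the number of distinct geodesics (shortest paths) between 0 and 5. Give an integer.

The shortest distance is 2. The length-2 paths are: 0–2–5; 0–3–5; 0–1–5.
That gives 3 distinct shortest paths.

3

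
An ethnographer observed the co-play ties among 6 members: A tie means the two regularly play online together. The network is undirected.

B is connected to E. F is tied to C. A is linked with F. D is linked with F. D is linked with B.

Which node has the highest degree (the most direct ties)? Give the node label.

Degrees — A:1, B:2, C:1, D:2, E:1, F:3.
The maximum is 3, attained only by F.

F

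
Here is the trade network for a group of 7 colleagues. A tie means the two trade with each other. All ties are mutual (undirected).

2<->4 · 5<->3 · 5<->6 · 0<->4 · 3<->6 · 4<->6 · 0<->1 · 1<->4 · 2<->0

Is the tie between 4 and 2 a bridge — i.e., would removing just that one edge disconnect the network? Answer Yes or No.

Even without that edge, 4 still reaches 2 via 4 – 0 – 2, so the network stays connected. Not a bridge.

No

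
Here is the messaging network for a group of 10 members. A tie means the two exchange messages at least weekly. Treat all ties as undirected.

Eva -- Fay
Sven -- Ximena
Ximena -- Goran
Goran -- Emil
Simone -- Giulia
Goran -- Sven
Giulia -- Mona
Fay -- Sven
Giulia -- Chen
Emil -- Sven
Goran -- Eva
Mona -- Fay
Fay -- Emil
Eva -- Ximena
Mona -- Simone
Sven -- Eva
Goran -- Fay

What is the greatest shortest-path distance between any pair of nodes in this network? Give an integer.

5

Eccentricity of each node (its greatest distance to any other): Chen:5, Emil:4, Eva:4, Fay:3, Giulia:4, Goran:4, Mona:3, Simone:4, Sven:4, Ximena:5.
The maximum eccentricity is 5, realized for instance by the pair Chen–Ximena via Chen – Giulia – Mona – Fay – Sven – Ximena. So the diameter is 5.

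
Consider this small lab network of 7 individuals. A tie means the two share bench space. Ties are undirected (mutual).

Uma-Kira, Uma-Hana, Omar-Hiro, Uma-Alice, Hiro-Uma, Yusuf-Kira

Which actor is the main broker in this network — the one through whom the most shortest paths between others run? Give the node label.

Unnormalized betweenness of each node: Alice:0, Hana:0, Hiro:5, Kira:5, Omar:0, Uma:13, Yusuf:0.
Uma has the largest value, 13, making it the main broker — the node through which the most shortest paths run.

Uma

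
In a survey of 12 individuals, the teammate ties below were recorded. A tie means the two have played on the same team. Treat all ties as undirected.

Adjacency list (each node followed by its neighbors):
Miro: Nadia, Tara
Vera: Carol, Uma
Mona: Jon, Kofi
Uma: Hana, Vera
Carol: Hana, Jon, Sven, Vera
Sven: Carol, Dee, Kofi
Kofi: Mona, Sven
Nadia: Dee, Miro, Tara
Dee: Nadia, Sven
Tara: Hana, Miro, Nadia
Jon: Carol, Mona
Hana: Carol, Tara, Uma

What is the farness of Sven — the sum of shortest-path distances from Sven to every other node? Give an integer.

Distances from Sven: Carol:1, Dee:1, Hana:2, Jon:2, Kofi:1, Miro:3, Mona:2, Nadia:2, Tara:3, Uma:3, Vera:2.
Sum = 1 + 1 + 2 + 2 + 1 + 3 + 2 + 2 + 3 + 3 + 2 = 22.

22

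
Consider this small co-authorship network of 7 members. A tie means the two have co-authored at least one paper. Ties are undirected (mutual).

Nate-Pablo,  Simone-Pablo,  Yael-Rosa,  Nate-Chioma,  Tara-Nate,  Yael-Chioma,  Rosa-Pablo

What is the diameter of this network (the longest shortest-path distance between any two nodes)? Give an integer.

Eccentricity of each node (its greatest distance to any other): Chioma:3, Nate:2, Pablo:2, Rosa:3, Simone:3, Tara:3, Yael:3.
The maximum eccentricity is 3, realized for instance by the pair Chioma–Simone via Chioma – Nate – Pablo – Simone. So the diameter is 3.

3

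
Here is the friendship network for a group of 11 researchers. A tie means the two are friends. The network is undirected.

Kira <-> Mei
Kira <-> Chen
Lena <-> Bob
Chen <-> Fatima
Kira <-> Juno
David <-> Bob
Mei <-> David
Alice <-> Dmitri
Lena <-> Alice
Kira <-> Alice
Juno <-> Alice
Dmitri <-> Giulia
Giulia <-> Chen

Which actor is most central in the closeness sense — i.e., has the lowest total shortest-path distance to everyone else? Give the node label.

Kira

Farness (sum of distances to all others) for each node — Alice:18, Bob:28, Chen:21, David:27, Dmitri:23, Fatima:30, Giulia:25, Juno:22, Kira:17, Lena:23, Mei:22.
The smallest farness is 17, for Kira, so Kira has the highest closeness.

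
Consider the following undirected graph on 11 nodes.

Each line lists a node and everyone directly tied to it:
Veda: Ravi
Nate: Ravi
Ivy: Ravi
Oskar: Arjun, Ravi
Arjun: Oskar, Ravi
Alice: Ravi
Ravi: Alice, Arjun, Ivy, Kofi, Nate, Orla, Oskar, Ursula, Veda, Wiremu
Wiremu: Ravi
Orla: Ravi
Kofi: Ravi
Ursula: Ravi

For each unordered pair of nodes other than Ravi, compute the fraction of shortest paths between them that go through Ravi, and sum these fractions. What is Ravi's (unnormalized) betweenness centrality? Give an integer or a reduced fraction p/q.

Pairs whose geodesics pass through Ravi — Arjun–Wiremu: 1; Arjun–Veda: 1; Arjun–Orla: 1; Arjun–Alice: 1; Arjun–Ursula: 1; Arjun–Kofi: 1; Arjun–Ivy: 1; Arjun–Nate: 1; Wiremu–Oskar: 1; Wiremu–Veda: 1; Wiremu–Orla: 1; Wiremu–Alice: 1; Wiremu–Ursula: 1; Wiremu–Kofi: 1 … (+30 more pairs).
All other pairs contribute 0.
Summing the contributions gives betweenness(Ravi) = 44.

44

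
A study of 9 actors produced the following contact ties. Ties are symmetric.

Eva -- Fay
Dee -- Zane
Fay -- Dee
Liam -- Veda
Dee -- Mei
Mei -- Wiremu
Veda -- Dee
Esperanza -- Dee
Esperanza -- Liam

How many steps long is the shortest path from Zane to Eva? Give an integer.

3

One shortest route is Zane – Dee – Fay – Eva, which uses 3 edges, and at distance 2 from Zane we only reach {Esperanza, Fay, Mei, Veda}, which does not include Eva. So d(Zane,Eva) = 3.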